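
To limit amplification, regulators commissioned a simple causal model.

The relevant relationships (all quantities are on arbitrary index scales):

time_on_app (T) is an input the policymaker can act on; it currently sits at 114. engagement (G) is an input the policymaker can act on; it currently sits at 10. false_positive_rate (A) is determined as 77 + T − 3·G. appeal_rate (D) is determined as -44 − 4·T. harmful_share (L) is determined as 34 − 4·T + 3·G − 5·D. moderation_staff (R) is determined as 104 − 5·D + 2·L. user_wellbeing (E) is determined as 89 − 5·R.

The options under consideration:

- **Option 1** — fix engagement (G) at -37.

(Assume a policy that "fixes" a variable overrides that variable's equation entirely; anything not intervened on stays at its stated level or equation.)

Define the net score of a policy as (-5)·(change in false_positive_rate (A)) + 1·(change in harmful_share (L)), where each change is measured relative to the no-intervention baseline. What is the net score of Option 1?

-846

Baseline:
  T = 114
  G = 10
  A = 77 + 114 − 3·10 = 161
  D = -44 − 4·114 = -500
  L = 34 − 4·114 + 3·10 − 5·(-500) = 2108
Option 1 (G := -37):
  T = 114
  G = -37
  A = 77 + 114 − 3·(-37) = 302
  D = -44 − 4·114 = -500
  L = 34 − 4·114 + 3·(-37) − 5·(-500) = 1967
ΔA = 302 − 161 = 141; ΔL = 1967 − 2108 = -141
Score = (-5)·141 + 1·(-141) = -846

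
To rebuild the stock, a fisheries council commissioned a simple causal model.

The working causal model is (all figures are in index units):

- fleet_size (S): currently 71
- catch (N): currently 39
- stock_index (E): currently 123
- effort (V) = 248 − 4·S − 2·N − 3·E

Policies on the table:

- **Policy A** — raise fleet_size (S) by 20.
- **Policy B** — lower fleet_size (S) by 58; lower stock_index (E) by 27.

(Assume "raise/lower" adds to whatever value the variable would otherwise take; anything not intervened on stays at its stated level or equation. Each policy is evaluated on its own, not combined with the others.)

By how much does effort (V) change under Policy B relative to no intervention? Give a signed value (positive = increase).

313

Baseline:
  S = 71
  N = 39
  E = 123
  V = 248 − 4·71 − 2·39 − 3·123 = -483
Policy B (S − 58, E − 27):
  S = 71 − 58 = 13
  N = 39
  E = 123 − 27 = 96
  V = 248 − 4·13 − 2·39 − 3·96 = -170
Change in V: -170 − (-483) = 313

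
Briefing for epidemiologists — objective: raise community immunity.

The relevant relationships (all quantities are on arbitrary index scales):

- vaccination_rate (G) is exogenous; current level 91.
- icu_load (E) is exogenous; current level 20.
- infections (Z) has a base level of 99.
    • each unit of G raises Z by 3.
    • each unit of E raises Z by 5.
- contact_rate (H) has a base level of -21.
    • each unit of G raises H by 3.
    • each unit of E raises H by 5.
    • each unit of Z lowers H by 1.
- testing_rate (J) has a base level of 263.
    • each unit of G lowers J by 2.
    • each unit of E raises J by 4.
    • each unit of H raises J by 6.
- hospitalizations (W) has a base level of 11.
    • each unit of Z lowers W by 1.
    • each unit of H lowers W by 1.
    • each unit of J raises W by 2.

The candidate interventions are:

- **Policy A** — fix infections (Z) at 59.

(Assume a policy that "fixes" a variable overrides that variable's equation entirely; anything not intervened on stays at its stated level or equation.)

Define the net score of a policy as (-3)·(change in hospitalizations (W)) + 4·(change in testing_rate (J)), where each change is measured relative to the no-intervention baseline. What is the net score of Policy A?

Baseline:
  G = 91
  E = 20
  Z = 99 + 3·91 + 5·20 = 472
  H = -21 + 3·91 + 5·20 − 472 = -120
  J = 263 − 2·91 + 4·20 + 6·(-120) = -559
  W = 11 − 472 − (-120) + 2·(-559) = -1459
Policy A (Z := 59):
  G = 91
  E = 20
  Z = 59
  H = -21 + 3·91 + 5·20 − 59 = 293
  J = 263 − 2·91 + 4·20 + 6·293 = 1919
  W = 11 − 59 − 293 + 2·1919 = 3497
ΔW = 3497 − (-1459) = 4956; ΔJ = 1919 − (-559) = 2478
Score = (-3)·4956 + 4·2478 = -4956

-4956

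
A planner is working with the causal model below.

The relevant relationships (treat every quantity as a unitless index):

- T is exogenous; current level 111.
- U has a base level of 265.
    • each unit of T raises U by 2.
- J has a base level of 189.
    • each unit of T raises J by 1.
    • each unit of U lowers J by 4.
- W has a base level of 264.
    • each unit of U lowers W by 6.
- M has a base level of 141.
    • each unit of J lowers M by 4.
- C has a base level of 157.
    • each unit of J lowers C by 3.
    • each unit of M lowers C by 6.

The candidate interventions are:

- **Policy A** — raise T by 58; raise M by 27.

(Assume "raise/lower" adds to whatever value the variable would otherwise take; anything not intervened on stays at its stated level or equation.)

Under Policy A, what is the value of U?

Policy A (T + 58, M + 27):
  T = 111 + 58 = 169
  U = 265 + 2·169 = 603

603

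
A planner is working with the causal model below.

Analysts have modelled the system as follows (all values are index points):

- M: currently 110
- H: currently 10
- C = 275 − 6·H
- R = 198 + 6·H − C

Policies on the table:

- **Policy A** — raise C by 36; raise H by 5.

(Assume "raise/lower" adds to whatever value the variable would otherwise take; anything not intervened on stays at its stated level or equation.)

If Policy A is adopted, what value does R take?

Policy A (C + 36, H + 5):
  H = 10 + 5 = 15
  C = 275 − 6·15 (+36 from intervention) = 221
  R = 198 + 6·15 − 221 = 67

67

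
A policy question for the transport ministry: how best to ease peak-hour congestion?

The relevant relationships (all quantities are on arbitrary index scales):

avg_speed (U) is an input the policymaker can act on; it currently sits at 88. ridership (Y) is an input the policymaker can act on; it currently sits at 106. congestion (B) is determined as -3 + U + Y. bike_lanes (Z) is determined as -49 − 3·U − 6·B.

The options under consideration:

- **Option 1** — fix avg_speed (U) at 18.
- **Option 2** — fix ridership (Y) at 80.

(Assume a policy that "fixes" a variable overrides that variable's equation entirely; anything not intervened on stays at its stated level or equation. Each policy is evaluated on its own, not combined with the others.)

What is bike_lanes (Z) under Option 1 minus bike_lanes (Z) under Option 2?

474

Option 1 (U := 18):
  U = 18
  Y = 106
  B = -3 + 18 + 106 = 121
  Z = -49 − 3·18 − 6·121 = -829
Option 2 (Y := 80):
  U = 88
  Y = 80
  B = -3 + 88 + 80 = 165
  Z = -49 − 3·88 − 6·165 = -1303
Z: -829 − (-1303) = 474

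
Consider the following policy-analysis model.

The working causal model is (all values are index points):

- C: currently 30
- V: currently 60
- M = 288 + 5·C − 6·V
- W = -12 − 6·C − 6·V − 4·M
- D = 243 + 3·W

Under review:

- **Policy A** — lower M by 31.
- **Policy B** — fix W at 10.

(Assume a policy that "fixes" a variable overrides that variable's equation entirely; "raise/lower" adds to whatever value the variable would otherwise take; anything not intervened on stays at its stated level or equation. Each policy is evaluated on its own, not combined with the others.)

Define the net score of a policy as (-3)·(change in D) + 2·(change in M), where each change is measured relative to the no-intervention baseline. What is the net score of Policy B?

-7866

Baseline:
  C = 30
  V = 60
  M = 288 + 5·30 − 6·60 = 78
  W = -12 − 6·30 − 6·60 − 4·78 = -864
  D = 243 + 3·(-864) = -2349
Policy B (W := 10):
  C = 30
  V = 60
  M = 288 + 5·30 − 6·60 = 78
  W = 10
  D = 243 + 3·10 = 273
ΔD = 273 − (-2349) = 2622; ΔM = 78 − 78 = 0
Score = (-3)·2622 + 2·0 = -7866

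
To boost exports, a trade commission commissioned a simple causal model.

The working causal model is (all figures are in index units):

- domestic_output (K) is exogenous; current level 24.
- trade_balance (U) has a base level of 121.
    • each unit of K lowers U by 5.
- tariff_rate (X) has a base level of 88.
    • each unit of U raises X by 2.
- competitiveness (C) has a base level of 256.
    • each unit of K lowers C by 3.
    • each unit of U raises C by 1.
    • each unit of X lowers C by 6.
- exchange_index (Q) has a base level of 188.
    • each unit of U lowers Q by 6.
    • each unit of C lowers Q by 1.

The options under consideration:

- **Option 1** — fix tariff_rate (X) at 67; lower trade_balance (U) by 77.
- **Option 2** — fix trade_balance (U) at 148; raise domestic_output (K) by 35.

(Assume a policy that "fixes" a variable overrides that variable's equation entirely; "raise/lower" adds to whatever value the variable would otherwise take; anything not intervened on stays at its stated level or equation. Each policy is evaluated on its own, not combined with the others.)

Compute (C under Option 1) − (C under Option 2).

Option 1 (X := 67, U − 77):
  K = 24
  U = 121 − 5·24 (−77 from intervention) = -76
  X = 67
  C = 256 − 3·24 + (-76) − 6·67 = -294
Option 2 (U := 148, K + 35):
  K = 24 + 35 = 59
  U = 148
  X = 88 + 2·148 = 384
  C = 256 − 3·59 + 148 − 6·384 = -2077
C: -294 − (-2077) = 1783

1783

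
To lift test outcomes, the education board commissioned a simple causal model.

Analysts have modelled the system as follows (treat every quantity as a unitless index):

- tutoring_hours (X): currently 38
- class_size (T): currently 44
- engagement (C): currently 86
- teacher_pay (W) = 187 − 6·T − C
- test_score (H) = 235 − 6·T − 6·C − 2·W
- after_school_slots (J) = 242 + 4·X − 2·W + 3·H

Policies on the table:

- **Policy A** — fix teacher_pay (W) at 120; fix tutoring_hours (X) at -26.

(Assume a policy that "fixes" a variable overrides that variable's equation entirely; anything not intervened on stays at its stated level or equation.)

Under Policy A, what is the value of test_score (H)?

-785

Policy A (W := 120, X := -26):
  T = 44
  C = 86
  W = 120
  H = 235 − 6·44 − 6·86 − 2·120 = -785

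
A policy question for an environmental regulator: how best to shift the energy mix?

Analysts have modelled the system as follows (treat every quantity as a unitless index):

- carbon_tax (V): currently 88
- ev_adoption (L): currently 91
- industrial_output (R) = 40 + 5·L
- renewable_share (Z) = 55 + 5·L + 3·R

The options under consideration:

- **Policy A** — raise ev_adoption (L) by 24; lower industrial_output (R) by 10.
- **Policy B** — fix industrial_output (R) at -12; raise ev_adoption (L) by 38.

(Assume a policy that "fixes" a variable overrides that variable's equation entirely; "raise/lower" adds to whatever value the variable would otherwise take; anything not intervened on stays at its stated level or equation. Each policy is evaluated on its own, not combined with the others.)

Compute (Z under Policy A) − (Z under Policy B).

Policy A (L + 24, R − 10):
  L = 91 + 24 = 115
  R = 40 + 5·115 (−10 from intervention) = 605
  Z = 55 + 5·115 + 3·605 = 2445
Policy B (R := -12, L + 38):
  L = 91 + 38 = 129
  R = -12
  Z = 55 + 5·129 + 3·(-12) = 664
Z: 2445 − 664 = 1781

1781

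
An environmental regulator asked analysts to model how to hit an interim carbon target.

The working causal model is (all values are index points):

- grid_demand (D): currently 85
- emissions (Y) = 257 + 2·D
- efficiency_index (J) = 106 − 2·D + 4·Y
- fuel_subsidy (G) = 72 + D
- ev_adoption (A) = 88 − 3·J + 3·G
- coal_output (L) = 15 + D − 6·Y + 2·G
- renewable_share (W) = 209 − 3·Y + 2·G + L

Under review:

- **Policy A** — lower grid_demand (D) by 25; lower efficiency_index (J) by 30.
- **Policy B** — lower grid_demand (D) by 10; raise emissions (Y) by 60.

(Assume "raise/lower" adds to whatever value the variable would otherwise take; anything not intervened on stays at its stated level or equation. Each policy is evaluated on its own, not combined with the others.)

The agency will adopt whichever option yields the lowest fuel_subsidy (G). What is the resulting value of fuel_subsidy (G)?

132

Policy A (D − 25, J − 30):
  D = 85 − 25 = 60
  G = 72 + 60 = 132
Policy B (D − 10, Y + 60):
  D = 85 − 10 = 75
  G = 72 + 75 = 147
Comparing — Policy A: G=132, Policy B: G=147. Lowest is 132 (Policy A).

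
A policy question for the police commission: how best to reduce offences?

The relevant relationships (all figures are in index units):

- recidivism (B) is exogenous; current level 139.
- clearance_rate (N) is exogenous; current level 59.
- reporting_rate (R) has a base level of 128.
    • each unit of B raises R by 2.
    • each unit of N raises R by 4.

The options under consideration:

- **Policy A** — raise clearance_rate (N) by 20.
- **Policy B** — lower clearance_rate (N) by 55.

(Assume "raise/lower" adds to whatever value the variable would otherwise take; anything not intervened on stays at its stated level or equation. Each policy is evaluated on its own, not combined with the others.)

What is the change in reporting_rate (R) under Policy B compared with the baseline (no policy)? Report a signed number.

Baseline:
  B = 139
  N = 59
  R = 128 + 2·139 + 4·59 = 642
Policy B (N − 55):
  B = 139
  N = 59 − 55 = 4
  R = 128 + 2·139 + 4·4 = 422
Change in R: 422 − 642 = -220

-220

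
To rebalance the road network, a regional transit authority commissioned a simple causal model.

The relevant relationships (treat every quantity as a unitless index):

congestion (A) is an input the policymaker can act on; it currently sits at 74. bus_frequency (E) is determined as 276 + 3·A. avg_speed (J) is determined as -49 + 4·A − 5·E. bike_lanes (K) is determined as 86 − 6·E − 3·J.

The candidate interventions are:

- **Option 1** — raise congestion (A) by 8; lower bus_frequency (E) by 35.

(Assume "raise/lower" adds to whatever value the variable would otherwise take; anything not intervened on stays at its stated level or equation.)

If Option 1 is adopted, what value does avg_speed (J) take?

-2156

Option 1 (A + 8, E − 35):
  A = 74 + 8 = 82
  E = 276 + 3·82 (−35 from intervention) = 487
  J = -49 + 4·82 − 5·487 = -2156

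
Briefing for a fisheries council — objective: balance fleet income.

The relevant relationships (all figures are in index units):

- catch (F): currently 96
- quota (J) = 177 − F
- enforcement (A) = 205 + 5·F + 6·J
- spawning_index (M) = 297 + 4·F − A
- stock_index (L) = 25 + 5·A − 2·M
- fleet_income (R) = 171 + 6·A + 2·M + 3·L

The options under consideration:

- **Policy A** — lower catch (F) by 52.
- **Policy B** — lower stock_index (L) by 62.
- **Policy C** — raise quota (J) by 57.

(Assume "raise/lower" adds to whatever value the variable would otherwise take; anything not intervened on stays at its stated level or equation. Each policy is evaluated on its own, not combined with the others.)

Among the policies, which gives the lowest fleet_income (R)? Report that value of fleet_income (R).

26611

Policy A (F − 52):
  F = 96 − 52 = 44
  J = 177 − 44 = 133
  A = 205 + 5·44 + 6·133 = 1223
  M = 297 + 4·44 − 1223 = -750
  L = 25 + 5·1223 − 2·(-750) = 7640
  R = 171 + 6·1223 + 2·(-750) + 3·7640 = 28929
Policy B (L − 62):
  F = 96
  J = 177 − 96 = 81
  A = 205 + 5·96 + 6·81 = 1171
  M = 297 + 4·96 − 1171 = -490
  L = 25 + 5·1171 − 2·(-490) (−62 from intervention) = 6798
  R = 171 + 6·1171 + 2·(-490) + 3·6798 = 26611
Policy C (J + 57):
  F = 96
  J = 177 − 96 (+57 from intervention) = 138
  A = 205 + 5·96 + 6·138 = 1513
  M = 297 + 4·96 − 1513 = -832
  L = 25 + 5·1513 − 2·(-832) = 9254
  R = 171 + 6·1513 + 2·(-832) + 3·9254 = 35347
Comparing — Policy A: R=28929, Policy B: R=26611, Policy C: R=35347. Lowest is 26611 (Policy B).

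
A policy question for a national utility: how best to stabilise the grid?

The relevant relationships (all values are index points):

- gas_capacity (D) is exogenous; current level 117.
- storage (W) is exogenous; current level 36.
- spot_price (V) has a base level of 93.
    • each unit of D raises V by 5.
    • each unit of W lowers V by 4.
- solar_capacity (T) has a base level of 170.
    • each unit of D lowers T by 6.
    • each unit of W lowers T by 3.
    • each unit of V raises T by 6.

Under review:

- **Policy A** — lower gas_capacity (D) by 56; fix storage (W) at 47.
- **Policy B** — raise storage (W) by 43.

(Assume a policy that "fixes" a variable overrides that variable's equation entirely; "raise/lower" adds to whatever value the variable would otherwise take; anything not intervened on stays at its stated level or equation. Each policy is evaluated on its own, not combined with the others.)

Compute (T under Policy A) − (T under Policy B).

Policy A (D − 56, W := 47):
  D = 117 − 56 = 61
  W = 47
  V = 93 + 5·61 − 4·47 = 210
  T = 170 − 6·61 − 3·47 + 6·210 = 923
Policy B (W + 43):
  D = 117
  W = 36 + 43 = 79
  V = 93 + 5·117 − 4·79 = 362
  T = 170 − 6·117 − 3·79 + 6·362 = 1403
T: 923 − 1403 = -480

-480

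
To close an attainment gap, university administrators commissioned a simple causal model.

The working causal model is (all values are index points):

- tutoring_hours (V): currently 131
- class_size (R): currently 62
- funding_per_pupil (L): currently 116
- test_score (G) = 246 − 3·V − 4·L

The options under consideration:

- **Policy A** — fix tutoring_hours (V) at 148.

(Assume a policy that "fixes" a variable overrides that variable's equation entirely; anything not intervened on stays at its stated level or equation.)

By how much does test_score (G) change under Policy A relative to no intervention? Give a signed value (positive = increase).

-51

Baseline:
  V = 131
  L = 116
  G = 246 − 3·131 − 4·116 = -611
Policy A (V := 148):
  V = 148
  L = 116
  G = 246 − 3·148 − 4·116 = -662
Change in G: -662 − (-611) = -51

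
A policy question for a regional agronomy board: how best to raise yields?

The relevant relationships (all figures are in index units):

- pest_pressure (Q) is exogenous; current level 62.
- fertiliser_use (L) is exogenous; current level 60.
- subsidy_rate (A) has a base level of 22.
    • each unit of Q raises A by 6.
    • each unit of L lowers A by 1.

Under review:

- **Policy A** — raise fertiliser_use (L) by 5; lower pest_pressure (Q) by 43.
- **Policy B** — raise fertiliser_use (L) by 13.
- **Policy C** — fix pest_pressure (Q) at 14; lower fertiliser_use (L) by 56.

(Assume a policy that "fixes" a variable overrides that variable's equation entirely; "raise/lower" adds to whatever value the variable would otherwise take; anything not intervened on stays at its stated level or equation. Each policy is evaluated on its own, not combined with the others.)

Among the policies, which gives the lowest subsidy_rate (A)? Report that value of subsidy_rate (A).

71

Policy A (L + 5, Q − 43):
  Q = 62 − 43 = 19
  L = 60 + 5 = 65
  A = 22 + 6·19 − 65 = 71
Policy B (L + 13):
  Q = 62
  L = 60 + 13 = 73
  A = 22 + 6·62 − 73 = 321
Policy C (Q := 14, L − 56):
  Q = 14
  L = 60 − 56 = 4
  A = 22 + 6·14 − 4 = 102
Comparing — Policy A: A=71, Policy B: A=321, Policy C: A=102. Lowest is 71 (Policy A).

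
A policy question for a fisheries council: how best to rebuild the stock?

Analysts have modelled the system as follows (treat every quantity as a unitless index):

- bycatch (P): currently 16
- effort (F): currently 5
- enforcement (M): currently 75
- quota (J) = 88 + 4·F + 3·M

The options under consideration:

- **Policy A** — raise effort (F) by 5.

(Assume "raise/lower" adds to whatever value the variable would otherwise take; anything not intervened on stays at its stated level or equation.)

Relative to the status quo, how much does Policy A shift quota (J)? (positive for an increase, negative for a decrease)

20

Baseline:
  F = 5
  M = 75
  J = 88 + 4·5 + 3·75 = 333
Policy A (F + 5):
  F = 5 + 5 = 10
  M = 75
  J = 88 + 4·10 + 3·75 = 353
Change in J: 353 − 333 = 20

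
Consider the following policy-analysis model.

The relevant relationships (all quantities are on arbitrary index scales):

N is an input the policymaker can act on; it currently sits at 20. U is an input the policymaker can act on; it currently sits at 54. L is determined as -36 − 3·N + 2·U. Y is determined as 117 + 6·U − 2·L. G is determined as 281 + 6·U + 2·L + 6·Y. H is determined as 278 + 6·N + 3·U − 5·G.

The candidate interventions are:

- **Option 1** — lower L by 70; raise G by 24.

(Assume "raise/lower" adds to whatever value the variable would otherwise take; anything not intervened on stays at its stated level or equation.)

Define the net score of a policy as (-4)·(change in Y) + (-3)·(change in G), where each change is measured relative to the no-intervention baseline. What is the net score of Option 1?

Baseline:
  N = 20
  U = 54
  L = -36 − 3·20 + 2·54 = 12
  Y = 117 + 6·54 − 2·12 = 417
  G = 281 + 6·54 + 2·12 + 6·417 = 3131
Option 1 (L − 70, G + 24):
  N = 20
  U = 54
  L = -36 − 3·20 + 2·54 (−70 from intervention) = -58
  Y = 117 + 6·54 − 2·(-58) = 557
  G = 281 + 6·54 + 2·(-58) + 6·557 (+24 from intervention) = 3855
ΔY = 557 − 417 = 140; ΔG = 3855 − 3131 = 724
Score = (-4)·140 + (-3)·724 = -2732

-2732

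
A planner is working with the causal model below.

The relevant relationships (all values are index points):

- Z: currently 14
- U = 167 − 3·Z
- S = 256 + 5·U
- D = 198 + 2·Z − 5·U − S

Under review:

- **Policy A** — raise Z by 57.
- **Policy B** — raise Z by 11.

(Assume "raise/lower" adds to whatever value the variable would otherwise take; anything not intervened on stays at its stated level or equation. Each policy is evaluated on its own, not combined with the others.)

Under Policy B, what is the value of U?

Policy B (Z + 11):
  Z = 14 + 11 = 25
  U = 167 − 3·25 = 92

92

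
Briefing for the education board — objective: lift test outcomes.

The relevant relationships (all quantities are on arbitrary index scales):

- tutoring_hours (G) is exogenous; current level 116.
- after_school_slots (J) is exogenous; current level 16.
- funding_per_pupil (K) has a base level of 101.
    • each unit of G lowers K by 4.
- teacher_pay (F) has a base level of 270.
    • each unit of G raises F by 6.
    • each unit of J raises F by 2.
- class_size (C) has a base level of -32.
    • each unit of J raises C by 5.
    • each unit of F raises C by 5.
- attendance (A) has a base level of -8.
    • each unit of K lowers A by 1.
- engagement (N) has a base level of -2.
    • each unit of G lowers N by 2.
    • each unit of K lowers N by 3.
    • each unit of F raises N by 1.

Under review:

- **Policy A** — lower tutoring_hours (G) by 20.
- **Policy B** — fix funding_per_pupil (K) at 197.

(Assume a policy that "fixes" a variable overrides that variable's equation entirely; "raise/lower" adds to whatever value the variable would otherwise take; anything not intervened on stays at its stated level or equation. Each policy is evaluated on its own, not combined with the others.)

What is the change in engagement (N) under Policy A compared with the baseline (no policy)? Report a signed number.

Baseline:
  G = 116
  J = 16
  K = 101 − 4·116 = -363
  F = 270 + 6·116 + 2·16 = 998
  N = -2 − 2·116 − 3·(-363) + 998 = 1853
Policy A (G − 20):
  G = 116 − 20 = 96
  J = 16
  K = 101 − 4·96 = -283
  F = 270 + 6·96 + 2·16 = 878
  N = -2 − 2·96 − 3·(-283) + 878 = 1533
Change in N: 1533 − 1853 = -320

-320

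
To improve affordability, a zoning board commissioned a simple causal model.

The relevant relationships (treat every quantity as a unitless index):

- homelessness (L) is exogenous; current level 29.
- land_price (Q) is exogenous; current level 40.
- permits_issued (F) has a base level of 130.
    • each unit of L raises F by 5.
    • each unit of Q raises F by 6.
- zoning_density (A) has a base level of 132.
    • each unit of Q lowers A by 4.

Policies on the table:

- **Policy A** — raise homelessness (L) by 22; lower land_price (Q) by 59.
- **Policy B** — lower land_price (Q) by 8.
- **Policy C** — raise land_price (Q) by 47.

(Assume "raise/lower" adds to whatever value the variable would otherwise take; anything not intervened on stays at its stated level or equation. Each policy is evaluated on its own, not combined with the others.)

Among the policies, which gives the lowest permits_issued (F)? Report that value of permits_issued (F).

Policy A (L + 22, Q − 59):
  L = 29 + 22 = 51
  Q = 40 − 59 = -19
  F = 130 + 5·51 + 6·(-19) = 271
Policy B (Q − 8):
  L = 29
  Q = 40 − 8 = 32
  F = 130 + 5·29 + 6·32 = 467
Policy C (Q + 47):
  L = 29
  Q = 40 + 47 = 87
  F = 130 + 5·29 + 6·87 = 797
Comparing — Policy A: F=271, Policy B: F=467, Policy C: F=797. Lowest is 271 (Policy A).

271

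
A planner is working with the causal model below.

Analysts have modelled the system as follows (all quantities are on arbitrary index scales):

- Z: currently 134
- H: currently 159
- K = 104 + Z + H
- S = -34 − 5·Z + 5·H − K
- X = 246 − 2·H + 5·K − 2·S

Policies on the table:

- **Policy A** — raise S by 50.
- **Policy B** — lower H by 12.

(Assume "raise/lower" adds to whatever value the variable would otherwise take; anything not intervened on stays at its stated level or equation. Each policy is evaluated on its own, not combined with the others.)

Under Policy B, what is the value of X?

Policy B (H − 12):
  Z = 134
  H = 159 − 12 = 147
  K = 104 + 134 + 147 = 385
  S = -34 − 5·134 + 5·147 − 385 = -354
  X = 246 − 2·147 + 5·385 − 2·(-354) = 2585

2585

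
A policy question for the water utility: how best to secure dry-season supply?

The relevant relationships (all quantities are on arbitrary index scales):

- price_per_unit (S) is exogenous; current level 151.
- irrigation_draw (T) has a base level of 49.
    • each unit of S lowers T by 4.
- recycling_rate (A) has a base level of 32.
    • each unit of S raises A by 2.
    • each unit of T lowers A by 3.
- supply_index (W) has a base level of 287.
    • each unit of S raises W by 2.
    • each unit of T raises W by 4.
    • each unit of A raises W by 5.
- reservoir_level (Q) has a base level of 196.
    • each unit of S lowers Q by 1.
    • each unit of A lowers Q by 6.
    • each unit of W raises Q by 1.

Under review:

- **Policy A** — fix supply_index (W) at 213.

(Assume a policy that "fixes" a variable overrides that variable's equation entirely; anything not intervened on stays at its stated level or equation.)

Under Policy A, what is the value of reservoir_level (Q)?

-11736

Policy A (W := 213):
  S = 151
  T = 49 − 4·151 = -555
  A = 32 + 2·151 − 3·(-555) = 1999
  W = 213
  Q = 196 − 151 − 6·1999 + 213 = -11736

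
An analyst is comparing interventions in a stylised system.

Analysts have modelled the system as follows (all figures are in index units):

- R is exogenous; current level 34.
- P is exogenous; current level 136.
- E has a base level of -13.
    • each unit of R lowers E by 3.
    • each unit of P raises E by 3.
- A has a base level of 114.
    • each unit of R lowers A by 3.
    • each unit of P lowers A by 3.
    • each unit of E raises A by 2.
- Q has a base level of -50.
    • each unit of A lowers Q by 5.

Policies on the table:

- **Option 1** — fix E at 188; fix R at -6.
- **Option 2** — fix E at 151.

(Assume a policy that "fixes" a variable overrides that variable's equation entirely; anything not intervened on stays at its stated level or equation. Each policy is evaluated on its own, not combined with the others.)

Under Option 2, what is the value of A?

-94

Option 2 (E := 151):
  R = 34
  P = 136
  E = 151
  A = 114 − 3·34 − 3·136 + 2·151 = -94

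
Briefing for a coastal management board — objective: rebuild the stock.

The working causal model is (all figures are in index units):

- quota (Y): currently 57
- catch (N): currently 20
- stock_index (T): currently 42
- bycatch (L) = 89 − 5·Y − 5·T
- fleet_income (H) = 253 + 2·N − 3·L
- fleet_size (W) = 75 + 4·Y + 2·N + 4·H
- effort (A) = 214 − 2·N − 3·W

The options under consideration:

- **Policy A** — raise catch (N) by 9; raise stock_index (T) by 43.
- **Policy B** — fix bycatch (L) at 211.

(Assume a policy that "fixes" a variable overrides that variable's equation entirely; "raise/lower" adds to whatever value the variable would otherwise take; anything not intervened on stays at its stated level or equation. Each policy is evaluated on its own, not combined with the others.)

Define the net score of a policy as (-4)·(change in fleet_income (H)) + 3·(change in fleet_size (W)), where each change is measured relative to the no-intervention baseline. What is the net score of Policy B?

-14808

Baseline:
  Y = 57
  N = 20
  T = 42
  L = 89 − 5·57 − 5·42 = -406
  H = 253 + 2·20 − 3·(-406) = 1511
  W = 75 + 4·57 + 2·20 + 4·1511 = 6387
Policy B (L := 211):
  Y = 57
  N = 20
  T = 42
  L = 211
  H = 253 + 2·20 − 3·211 = -340
  W = 75 + 4·57 + 2·20 + 4·(-340) = -1017
ΔH = -340 − 1511 = -1851; ΔW = -1017 − 6387 = -7404
Score = (-4)·(-1851) + 3·(-7404) = -14808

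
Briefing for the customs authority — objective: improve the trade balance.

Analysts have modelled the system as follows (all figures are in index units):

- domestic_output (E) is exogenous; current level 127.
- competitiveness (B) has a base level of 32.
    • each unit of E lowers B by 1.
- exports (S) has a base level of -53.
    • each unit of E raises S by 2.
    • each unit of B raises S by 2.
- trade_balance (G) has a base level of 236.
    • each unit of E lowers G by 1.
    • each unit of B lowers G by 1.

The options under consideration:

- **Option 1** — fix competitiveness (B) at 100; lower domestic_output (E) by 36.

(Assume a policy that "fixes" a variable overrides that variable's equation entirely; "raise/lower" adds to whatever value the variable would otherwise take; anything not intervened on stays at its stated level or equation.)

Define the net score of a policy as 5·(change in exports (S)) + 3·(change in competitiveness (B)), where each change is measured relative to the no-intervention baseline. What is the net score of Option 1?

2175

Baseline:
  E = 127
  B = 32 − 127 = -95
  S = -53 + 2·127 + 2·(-95) = 11
Option 1 (B := 100, E − 36):
  E = 127 − 36 = 91
  B = 100
  S = -53 + 2·91 + 2·100 = 329
ΔS = 329 − 11 = 318; ΔB = 100 − (-95) = 195
Score = 5·318 + 3·195 = 2175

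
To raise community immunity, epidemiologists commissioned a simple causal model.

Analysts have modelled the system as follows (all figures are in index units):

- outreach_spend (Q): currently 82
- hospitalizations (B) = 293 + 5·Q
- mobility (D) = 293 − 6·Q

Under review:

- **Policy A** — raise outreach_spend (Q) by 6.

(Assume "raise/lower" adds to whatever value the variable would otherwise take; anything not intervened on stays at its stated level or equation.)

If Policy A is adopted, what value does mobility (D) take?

Policy A (Q + 6):
  Q = 82 + 6 = 88
  D = 293 − 6·88 = -235

-235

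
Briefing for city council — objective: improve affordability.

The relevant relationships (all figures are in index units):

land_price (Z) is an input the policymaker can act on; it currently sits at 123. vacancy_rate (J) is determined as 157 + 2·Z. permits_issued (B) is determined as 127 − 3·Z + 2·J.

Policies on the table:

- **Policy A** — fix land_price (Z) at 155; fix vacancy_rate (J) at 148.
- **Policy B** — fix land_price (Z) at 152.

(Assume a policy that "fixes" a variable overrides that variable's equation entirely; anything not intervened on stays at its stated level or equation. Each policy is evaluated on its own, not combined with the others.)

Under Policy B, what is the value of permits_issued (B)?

Policy B (Z := 152):
  Z = 152
  J = 157 + 2·152 = 461
  B = 127 − 3·152 + 2·461 = 593

593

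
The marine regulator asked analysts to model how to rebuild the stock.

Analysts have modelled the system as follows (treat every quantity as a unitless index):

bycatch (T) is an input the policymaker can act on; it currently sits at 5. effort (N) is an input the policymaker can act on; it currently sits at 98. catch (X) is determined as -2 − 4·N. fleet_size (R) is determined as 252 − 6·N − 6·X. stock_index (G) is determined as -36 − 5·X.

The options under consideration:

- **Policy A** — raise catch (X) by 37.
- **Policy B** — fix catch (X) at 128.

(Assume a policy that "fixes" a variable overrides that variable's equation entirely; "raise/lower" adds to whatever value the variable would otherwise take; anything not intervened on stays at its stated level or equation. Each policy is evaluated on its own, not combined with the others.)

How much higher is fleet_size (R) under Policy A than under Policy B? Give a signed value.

Policy A (X + 37):
  N = 98
  X = -2 − 4·98 (+37 from intervention) = -357
  R = 252 − 6·98 − 6·(-357) = 1806
Policy B (X := 128):
  N = 98
  X = 128
  R = 252 − 6·98 − 6·128 = -1104
R: 1806 − (-1104) = 2910

2910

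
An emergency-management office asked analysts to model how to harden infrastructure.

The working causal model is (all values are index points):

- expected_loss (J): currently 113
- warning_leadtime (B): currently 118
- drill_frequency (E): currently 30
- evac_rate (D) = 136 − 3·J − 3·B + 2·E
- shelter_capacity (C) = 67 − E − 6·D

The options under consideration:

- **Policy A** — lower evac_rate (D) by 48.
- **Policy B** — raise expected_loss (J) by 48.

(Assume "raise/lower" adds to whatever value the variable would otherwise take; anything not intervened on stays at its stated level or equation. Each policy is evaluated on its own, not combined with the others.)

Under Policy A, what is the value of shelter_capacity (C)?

Policy A (D − 48):
  J = 113
  B = 118
  E = 30
  D = 136 − 3·113 − 3·118 + 2·30 (−48 from intervention) = -545
  C = 67 − 30 − 6·(-545) = 3307

3307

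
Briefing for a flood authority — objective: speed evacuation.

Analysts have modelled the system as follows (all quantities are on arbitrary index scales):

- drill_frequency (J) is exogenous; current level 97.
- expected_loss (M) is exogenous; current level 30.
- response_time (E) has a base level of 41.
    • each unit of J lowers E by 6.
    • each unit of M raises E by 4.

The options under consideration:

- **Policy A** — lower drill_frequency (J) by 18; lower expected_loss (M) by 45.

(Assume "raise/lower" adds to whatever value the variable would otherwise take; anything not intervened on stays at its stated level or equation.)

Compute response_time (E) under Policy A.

-493

Policy A (J − 18, M − 45):
  J = 97 − 18 = 79
  M = 30 − 45 = -15
  E = 41 − 6·79 + 4·(-15) = -493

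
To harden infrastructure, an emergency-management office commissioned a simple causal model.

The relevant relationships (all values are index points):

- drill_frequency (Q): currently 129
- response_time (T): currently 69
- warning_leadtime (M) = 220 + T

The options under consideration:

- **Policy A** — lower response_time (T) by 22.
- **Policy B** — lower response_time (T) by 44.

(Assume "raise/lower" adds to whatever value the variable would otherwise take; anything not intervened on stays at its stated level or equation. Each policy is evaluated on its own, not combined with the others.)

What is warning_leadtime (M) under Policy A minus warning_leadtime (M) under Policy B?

Policy A (T − 22):
  T = 69 − 22 = 47
  M = 220 + 47 = 267
Policy B (T − 44):
  T = 69 − 44 = 25
  M = 220 + 25 = 245
M: 267 − 245 = 22

22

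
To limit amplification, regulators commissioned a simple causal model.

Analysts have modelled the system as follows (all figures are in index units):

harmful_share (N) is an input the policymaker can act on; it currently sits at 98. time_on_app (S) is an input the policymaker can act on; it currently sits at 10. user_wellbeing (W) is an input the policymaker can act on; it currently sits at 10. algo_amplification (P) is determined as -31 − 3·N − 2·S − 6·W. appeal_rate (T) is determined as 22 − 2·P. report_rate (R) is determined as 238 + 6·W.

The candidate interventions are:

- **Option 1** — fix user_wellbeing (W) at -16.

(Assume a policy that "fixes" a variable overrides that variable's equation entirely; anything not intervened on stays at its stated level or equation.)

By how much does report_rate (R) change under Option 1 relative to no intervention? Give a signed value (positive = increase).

Baseline:
  W = 10
  R = 238 + 6·10 = 298
Option 1 (W := -16):
  W = -16
  R = 238 + 6·(-16) = 142
Change in R: 142 − 298 = -156

-156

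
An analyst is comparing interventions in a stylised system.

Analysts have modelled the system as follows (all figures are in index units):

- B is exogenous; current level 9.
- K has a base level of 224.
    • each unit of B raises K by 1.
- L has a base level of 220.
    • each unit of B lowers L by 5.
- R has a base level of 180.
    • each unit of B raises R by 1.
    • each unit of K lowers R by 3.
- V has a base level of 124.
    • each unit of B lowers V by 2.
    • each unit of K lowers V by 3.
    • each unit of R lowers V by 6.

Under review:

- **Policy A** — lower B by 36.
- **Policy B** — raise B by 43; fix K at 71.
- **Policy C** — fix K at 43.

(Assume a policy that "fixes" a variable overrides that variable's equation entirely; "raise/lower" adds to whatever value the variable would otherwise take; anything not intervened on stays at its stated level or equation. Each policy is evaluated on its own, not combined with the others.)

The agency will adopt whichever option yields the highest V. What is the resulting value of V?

2215

Policy A (B − 36):
  B = 9 − 36 = -27
  K = 224 + (-27) = 197
  R = 180 + (-27) − 3·197 = -438
  V = 124 − 2·(-27) − 3·197 − 6·(-438) = 2215
Policy B (B + 43, K := 71):
  B = 9 + 43 = 52
  K = 71
  R = 180 + 52 − 3·71 = 19
  V = 124 − 2·52 − 3·71 − 6·19 = -307
Policy C (K := 43):
  B = 9
  K = 43
  R = 180 + 9 − 3·43 = 60
  V = 124 − 2·9 − 3·43 − 6·60 = -383
Comparing — Policy A: V=2215, Policy B: V=-307, Policy C: V=-383. Highest is 2215 (Policy A).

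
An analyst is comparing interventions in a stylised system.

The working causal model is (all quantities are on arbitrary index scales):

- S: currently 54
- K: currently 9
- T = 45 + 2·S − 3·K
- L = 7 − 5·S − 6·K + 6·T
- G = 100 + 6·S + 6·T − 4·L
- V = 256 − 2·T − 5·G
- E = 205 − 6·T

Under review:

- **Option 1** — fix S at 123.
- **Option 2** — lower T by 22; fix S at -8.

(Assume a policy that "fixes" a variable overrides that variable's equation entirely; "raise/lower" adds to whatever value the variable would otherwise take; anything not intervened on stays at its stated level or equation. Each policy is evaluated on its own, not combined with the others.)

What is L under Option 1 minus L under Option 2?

Option 1 (S := 123):
  S = 123
  K = 9
  T = 45 + 2·123 − 3·9 = 264
  L = 7 − 5·123 − 6·9 + 6·264 = 922
Option 2 (T − 22, S := -8):
  S = -8
  K = 9
  T = 45 + 2·(-8) − 3·9 (−22 from intervention) = -20
  L = 7 − 5·(-8) − 6·9 + 6·(-20) = -127
L: 922 − (-127) = 1049

1049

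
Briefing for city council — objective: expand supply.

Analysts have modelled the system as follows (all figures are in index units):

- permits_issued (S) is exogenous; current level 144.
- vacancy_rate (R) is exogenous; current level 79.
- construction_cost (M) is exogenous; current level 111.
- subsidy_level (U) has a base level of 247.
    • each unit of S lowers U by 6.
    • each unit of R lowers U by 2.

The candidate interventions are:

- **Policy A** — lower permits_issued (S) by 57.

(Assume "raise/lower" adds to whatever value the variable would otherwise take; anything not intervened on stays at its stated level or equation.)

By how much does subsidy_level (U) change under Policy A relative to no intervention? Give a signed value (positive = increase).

342

Baseline:
  S = 144
  R = 79
  U = 247 − 6·144 − 2·79 = -775
Policy A (S − 57):
  S = 144 − 57 = 87
  R = 79
  U = 247 − 6·87 − 2·79 = -433
Change in U: -433 − (-775) = 342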